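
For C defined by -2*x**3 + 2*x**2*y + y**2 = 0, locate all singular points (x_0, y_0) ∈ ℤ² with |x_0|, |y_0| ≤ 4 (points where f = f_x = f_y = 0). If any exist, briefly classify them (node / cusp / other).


Singular points: {(0, 0)}; classification: cusp.

Compute partial derivatives:
  f_x = -6*x**2 + 4*x*y.
  f_y = 2*x**2 + 2*y.
Scan x_0 ∈ {−4, ..., 4}. For each x_0, f_y(x_0, y) is a polynomial in y; find its integer roots y ∈ {−4, ..., 4}, then test f_x and f at those candidates.
  x = -4: f_y(-4, y) = 2*y + 32; no integer root y with |y| ≤ 4.
  x = -3: f_y(-3, y) = 2*y + 18; no integer root y with |y| ≤ 4.
  x = -2: f_y(-2, y) = 2*y + 8; vanishes at y ∈ {-4}. (-2, -4): f_x = 8 ≠ 0.
  x = -1: f_y(-1, y) = 2*y + 2; vanishes at y ∈ {-1}. (-1, -1): f_x = -2 ≠ 0.
  x = 0: f_y(0, y) = 2*y; vanishes at y ∈ {0}. (0, 0): f_x = 0, f = 0 — SINGULAR.
  x = 1: f_y(1, y) = 2*y + 2; vanishes at y ∈ {-1}. (1, -1): f_x = -10 ≠ 0.
  x = 2: f_y(2, y) = 2*y + 8; vanishes at y ∈ {-4}. (2, -4): f_x = -56 ≠ 0.
  x = 3: f_y(3, y) = 2*y + 18; no integer root y with |y| ≤ 4.
  x = 4: f_y(4, y) = 2*y + 32; no integer root y with |y| ≤ 4.
Only singular point on the grid: (0, 0).
Classify: substitute x = 0 + u, y = 0 + v and expand: f = -2*u**3 + 2*u**2*v + v**2.
No constant or linear terms (consistent with a singular point). Quadratic part: v**2. Cubic part: -2*u**3 + 2*u**2*v.
The quadratic part v**2 is a perfect square, so there is a single (double) tangent line v = 0, i.e. y = 0. Restricting the cubic part to that line (v = 0) leaves -2*u**3 ≠ 0, so f is not divisible by v and the branch is v² ≈ 2*u**3 to lowest order — this is a cusp.
Classification: cusp.


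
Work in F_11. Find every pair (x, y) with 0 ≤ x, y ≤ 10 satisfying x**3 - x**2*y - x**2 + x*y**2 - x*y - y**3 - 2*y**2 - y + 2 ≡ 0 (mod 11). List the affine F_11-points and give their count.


Affine F_11-points: {(2, 5), (4, 3), (4, 4), (4, 6), (5, 2), (6, 8), (7, 3), (7, 5), (7, 8), (8, 5), (8, 7), (10, 0), (10, 2), (10, 6)}; count = 14.

For each of the 121 pairs (x, y) ∈ F_11², evaluate f(x, y) mod 11. Record the zeros.
  x = 0: [0↦2, 1↦9, 2↦6, 3↦9, 4↦1, 5↦9, 6↦5, 7↦5, 8↦3, 9↦4, 10↦2]  zeros at y ∈ ∅
  x = 1: [0↦2, 1↦8, 2↦6, 3↦1, 4↦9, 5↦2, 6↦7, 7↦7, 8↦7, 9↦1, 10↦5]  zeros at y ∈ ∅
  x = 2: [0↦6, 1↦9, 2↦6, 3↦2, 4↦2, 5↦0, 6↦1, 7↦10, 8↦10, 9↦6, 10↦3]  zeros at y ∈ {5}
  x = 3: [0↦9, 1↦7, 2↦1, 3↦7, 4↦8, 5↦9, 6↦4, 7↦9, 8↦7, 9↦3, 10↦2]  zeros at y ∈ ∅
  x = 4: [0↦6, 1↦8, 2↦8, 3↦0, 4↦0, 5↦2, 6↦0, 7↦10, 8↦4, 9↦9, 10↦8]  zeros at y ∈ {3, 4, 6}
  x = 5: [0↦3, 1↦7, 2↦0, 3↦9, 4↦6, 5↦7, 6↦6, 7↦8, 8↦7, 9↦8, 10↦5]  zeros at y ∈ {2}
  x = 6: [0↦6, 1↦10, 2↦5, 3↦7, 4↦10, 5↦8, 6↦6, 7↦9, 8↦0, 9↦6, 10↦10]  zeros at y ∈ {8}
  x = 7: [0↦10, 1↦1, 2↦7, 3↦0, 4↦7, 5↦0, 6↦6, 7↦8, 8↦0, 9↦9, 10↦7]  zeros at y ∈ {3, 5, 8}
  x = 8: [0↦10, 1↦8, 2↦1, 3↦5, 4↦3, 5↦0, 6↦1, 7↦0, 8↦2, 9↦1, 10↦2]  zeros at y ∈ {5, 7}
  x = 9: [0↦1, 1↦4, 2↦4, 3↦6, 4↦4, 5↦3, 6↦8, 7↦2, 8↦1, 9↦10, 10↦1]  zeros at y ∈ ∅
  x = 10: [0↦0, 1↦6, 2↦0, 3↦9, 4↦5, 5↦4, 6↦0, 7↦9, 8↦3, 9↦9, 10↦10]  zeros at y ∈ {0, 2, 6}
Collecting zeros: affine points = {(2, 5), (4, 3), (4, 4), (4, 6), (5, 2), (6, 8), (7, 3), (7, 5), (7, 8), (8, 5), (8, 7), (10, 0), (10, 2), (10, 6)}.
Total count |C(F_11)_aff| = 14.


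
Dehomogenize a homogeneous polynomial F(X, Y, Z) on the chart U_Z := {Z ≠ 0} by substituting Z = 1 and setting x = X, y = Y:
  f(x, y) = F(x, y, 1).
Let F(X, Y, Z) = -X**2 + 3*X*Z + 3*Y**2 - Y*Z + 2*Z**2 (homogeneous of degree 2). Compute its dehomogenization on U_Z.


f(x, y) = -x**2 + 3*x + 3*y**2 - y + 2

On U_Z we set Z = 1. Each monomial c·X^i·Y^j·Z^k in F becomes c·x^i·y^j·1^k = c·x^i·y^j.
Substituting Z = 1: F(X, Y, 1) = -x**2 + 3*x + 3*y**2 - y + 2.
Note: deg(f) ≤ deg(F) = 2; strict inequality happens when F is divisible by Z (lost terms).


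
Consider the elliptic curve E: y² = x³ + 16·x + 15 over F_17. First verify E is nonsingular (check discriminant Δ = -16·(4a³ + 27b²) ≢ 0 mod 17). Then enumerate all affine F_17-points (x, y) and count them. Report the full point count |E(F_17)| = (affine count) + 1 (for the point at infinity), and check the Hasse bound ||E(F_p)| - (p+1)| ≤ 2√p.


Affine points = {(0, 7), (0, 10), (1, 7), (1, 10), (2, 2), (2, 15), (5, 4), (5, 13), (6, 2), (6, 15), (8, 3), (8, 14), (9, 2), (9, 15), (10, 6), (10, 11), (11, 3), (11, 14), (14, 5), (14, 12), (15, 3), (15, 14), (16, 7), (16, 10)}; affine count = 24; |E(F_17)| = 25.

Discriminant check: Δ ∝ 4a³ + 27b² = 4·16³ + 27·15² = 4·4096 + 27·225 ≡ 2 (mod 17). Nonzero ⇒ E is nonsingular.
For each x ∈ F_17, compute rhs = x³ + 16·x + 15 mod 17, then count y ∈ F_17 with y² ≡ rhs.
  x = 0: rhs = 15, matching y values: 7, 10 (2 points).
  x = 1: rhs = 15, matching y values: 7, 10 (2 points).
  x = 2: rhs = 4, matching y values: 2, 15 (2 points).
  x = 3: rhs = 5, matching y values: none (0 points).
  x = 4: rhs = 7, matching y values: none (0 points).
  x = 5: rhs = 16, matching y values: 4, 13 (2 points).
  x = 6: rhs = 4, matching y values: 2, 15 (2 points).
  x = 7: rhs = 11, matching y values: none (0 points).
  x = 8: rhs = 9, matching y values: 3, 14 (2 points).
  x = 9: rhs = 4, matching y values: 2, 15 (2 points).
  x = 10: rhs = 2, matching y values: 6, 11 (2 points).
  x = 11: rhs = 9, matching y values: 3, 14 (2 points).
  x = 12: rhs = 14, matching y values: none (0 points).
  x = 13: rhs = 6, matching y values: none (0 points).
  x = 14: rhs = 8, matching y values: 5, 12 (2 points).
  x = 15: rhs = 9, matching y values: 3, 14 (2 points).
  x = 16: rhs = 15, matching y values: 7, 10 (2 points).
Total affine count: 24.
Full point count |E(F_17)| = 24 + 1 = 25.
Hasse bound: |25 − (17+1)| = |7| = 7 ≤ 2√17 ≈ 8.2462 ✓.


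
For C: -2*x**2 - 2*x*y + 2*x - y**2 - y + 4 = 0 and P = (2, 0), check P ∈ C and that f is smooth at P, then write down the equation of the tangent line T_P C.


Tangent line at P: -6*x - 5*y + 12 = 0.

Step 1: f(2, 0) = 0, so P lies on C.
Step 2: partial derivatives
  f_x(x, y) = -4*x - 2*y + 2, f_y(x, y) = -2*x - 2*y - 1.
  f_x(P) = -6, f_y(P) = -5 (gradient nonzero, so P is smooth).
Step 3: tangent line at P: -6·(x − 2) + -5·(y − 0) = 0.
Expanding: -6*x - 5*y + 12 = 0.


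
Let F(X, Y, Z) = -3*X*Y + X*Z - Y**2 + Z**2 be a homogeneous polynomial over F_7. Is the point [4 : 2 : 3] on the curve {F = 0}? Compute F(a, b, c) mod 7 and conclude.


F(4,2,3) ≡ 0 (mod 7); P is on the curve.

Evaluate F(4, 2, 3) term-by-term (mod 7).
  -3*X*Y ↦ -3·4·2·1 = -24
  X*Z ↦ 1·4·1·3 = 12
  -Y**2 ↦ -1·1·4·1 = -4
  Z**2 ↦ 1·1·1·9 = 9
Sum: F(4, 2, 3) = (-24) + (12) + (-4) + (9) = -7.
Reducing mod 7: -7 ≡ 0 (mod 7).
Since F(a, b, c) ≡ 0 (mod 7), P lies on the curve.


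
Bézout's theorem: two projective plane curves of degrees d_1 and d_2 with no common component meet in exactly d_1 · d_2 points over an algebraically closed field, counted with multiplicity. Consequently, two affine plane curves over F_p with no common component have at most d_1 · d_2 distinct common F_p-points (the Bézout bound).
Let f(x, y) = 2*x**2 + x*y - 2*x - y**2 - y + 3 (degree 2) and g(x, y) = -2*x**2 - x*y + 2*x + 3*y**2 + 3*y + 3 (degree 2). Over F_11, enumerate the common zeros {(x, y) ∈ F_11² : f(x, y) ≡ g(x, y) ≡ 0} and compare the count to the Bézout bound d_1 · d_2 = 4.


Common zeros: {(1, 5), (3, 5)}; count = 2; Bézout bound = 4.

deg(f) = 2, deg(g) = 2, so Bézout bound = 4.
Scan x ∈ F_11. For each x, list the y ∈ F_11 with f(x, y) ≡ 0 and those with g(x, y) ≡ 0 (mod 11); the common zeros in that column are the intersection.
  x = 0: f ≡ 0 at y ∈ ∅; g ≡ 0 at y ∈ ∅; common: ∅.
  x = 1: f ≡ 0 at y ∈ {5, 6}; g ≡ 0 at y ∈ {5, 9}; common: {5}.
  x = 2: f ≡ 0 at y ∈ ∅; g ≡ 0 at y ∈ ∅; common: ∅.
  x = 3: f ≡ 0 at y ∈ {5, 8}; g ≡ 0 at y ∈ {5, 6}; common: {5}.
  x = 4: f ≡ 0 at y ∈ ∅; g ≡ 0 at y ∈ {2}; common: ∅.
  x = 5: f ≡ 0 at y ∈ {7, 8}; g ≡ 0 at y ∈ ∅; common: ∅.
  x = 6: f ≡ 0 at y ∈ ∅; g ≡ 0 at y ∈ {6}; common: ∅.
  x = 7: f ≡ 0 at y ∈ ∅; g ≡ 0 at y ∈ {2, 3}; common: ∅.
  x = 8: f ≡ 0 at y ∈ {1, 6}; g ≡ 0 at y ∈ ∅; common: ∅.
  x = 9: f ≡ 0 at y ∈ {1, 7}; g ≡ 0 at y ∈ {3, 10}; common: ∅.
  x = 10: f ≡ 0 at y ∈ ∅; g ≡ 0 at y ∈ ∅; common: ∅.
Collecting: common zeros = {(1, 5), (3, 5)}, so the count is 2.
Comparison with the Bézout bound: 2 ≤ 4 = deg(f)·deg(g), as expected for curves with no common component (the affine F_11-count falls short of the bound because intersections may lie at infinity, over extension fields, or carry multiplicity).


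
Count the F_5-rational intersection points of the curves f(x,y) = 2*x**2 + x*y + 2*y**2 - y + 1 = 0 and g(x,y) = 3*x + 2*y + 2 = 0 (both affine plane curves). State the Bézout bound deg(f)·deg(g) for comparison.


Common zeros: {(4, 3)}; count = 1; Bézout bound = 2.

deg(f) = 2, deg(g) = 1, so Bézout bound = 2.
Scan x ∈ F_5. For each x, list the y ∈ F_5 with f(x, y) ≡ 0 and those with g(x, y) ≡ 0 (mod 5); the common zeros in that column are the intersection.
  x = 0: f ≡ 0 at y ∈ ∅; g ≡ 0 at y ∈ {4}; common: ∅.
  x = 1: f ≡ 0 at y ∈ {1, 4}; g ≡ 0 at y ∈ {0}; common: ∅.
  x = 2: f ≡ 0 at y ∈ {3, 4}; g ≡ 0 at y ∈ {1}; common: ∅.
  x = 3: f ≡ 0 at y ∈ ∅; g ≡ 0 at y ∈ {2}; common: ∅.
  x = 4: f ≡ 0 at y ∈ {3}; g ≡ 0 at y ∈ {3}; common: {3}.
Collecting: common zeros = {(4, 3)}, so the count is 1.
Comparison with the Bézout bound: 1 ≤ 2 = deg(f)·deg(g), as expected for curves with no common component (the affine F_5-count falls short of the bound because intersections may lie at infinity, over extension fields, or carry multiplicity).


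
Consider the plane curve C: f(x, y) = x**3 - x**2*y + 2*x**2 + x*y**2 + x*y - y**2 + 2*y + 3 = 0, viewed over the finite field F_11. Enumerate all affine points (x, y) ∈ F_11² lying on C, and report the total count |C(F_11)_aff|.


Affine F_11-points: {(0, 3), (0, 10), (1, 8), (2, 5), (2, 6), (4, 0), (4, 7), (8, 4), (8, 10)}; count = 9.

For each of the 121 pairs (x, y) ∈ F_11², evaluate f(x, y) mod 11. Record the zeros.
  x = 0: [0↦3, 1↦4, 2↦3, 3↦0, 4↦6, 5↦10, 6↦1, 7↦1, 8↦10, 9↦6, 10↦0]  zeros at y ∈ {3, 10}
  x = 1: [0↦6, 1↦8, 2↦10, 3↦1, 4↦3, 5↦5, 6↦7, 7↦9, 8↦0, 9↦2, 10↦4]  zeros at y ∈ {8}
  x = 2: [0↦8, 1↦9, 2↦1, 3↦6, 4↦2, 5↦0, 6↦0, 7↦2, 8↦6, 9↦1, 10↦9]  zeros at y ∈ {5, 6}
  x = 3: [0↦4, 1↦2, 2↦4, 3↦10, 4↦9, 5↦1, 6↦8, 7↦8, 8↦1, 9↦9, 10↦10]  zeros at y ∈ ∅
  x = 4: [0↦0, 1↦4, 2↦3, 3↦8, 4↦8, 5↦3, 6↦4, 7↦0, 8↦2, 9↦10, 10↦2]  zeros at y ∈ {0, 7}
  x = 5: [0↦2, 1↦10, 2↦4, 3↦6, 4↦5, 5↦1, 6↦5, 7↦6, 8↦4, 9↦10, 10↦2]  zeros at y ∈ ∅
  x = 6: [0↦5, 1↦4, 2↦2, 3↦10, 4↦6, 5↦1, 6↦6, 7↦10, 8↦2, 9↦4, 10↦5]  zeros at y ∈ ∅
  x = 7: [0↦4, 1↦3, 2↦3, 3↦4, 4↦6, 5↦9, 6↦2, 7↦7, 8↦2, 9↦9, 10↦6]  zeros at y ∈ ∅
  x = 8: [0↦5, 1↦2, 2↦2, 3↦5, 4↦0, 5↦9, 6↦10, 7↦3, 8↦10, 9↦9, 10↦0]  zeros at y ∈ {4, 10}
  x = 9: [0↦3, 1↦7, 2↦5, 3↦8, 4↦5, 5↦7, 6↦3, 7↦4, 8↦10, 9↦10, 10↦4]  zeros at y ∈ ∅
  x = 10: [0↦4, 1↦2, 2↦7, 3↦8, 4↦5, 5↦9, 6↦9, 7↦5, 8↦8, 9↦7, 10↦2]  zeros at y ∈ ∅
Collecting zeros: affine points = {(0, 3), (0, 10), (1, 8), (2, 5), (2, 6), (4, 0), (4, 7), (8, 4), (8, 10)}.
Total count |C(F_11)_aff| = 9.


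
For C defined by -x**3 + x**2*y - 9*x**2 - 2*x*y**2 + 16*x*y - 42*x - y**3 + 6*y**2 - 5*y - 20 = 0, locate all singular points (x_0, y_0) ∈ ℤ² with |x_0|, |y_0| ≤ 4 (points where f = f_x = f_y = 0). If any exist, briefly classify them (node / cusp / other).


Singular points: {(-2, 3)}; classification: cusp.

Compute partial derivatives:
  f_x = -3*x**2 + 2*x*y - 18*x - 2*y**2 + 16*y - 42.
  f_y = x**2 - 4*x*y + 16*x - 3*y**2 + 12*y - 5.
Scan x_0 ∈ {−4, ..., 4}. For each x_0, f_y(x_0, y) is a polynomial in y; find its integer roots y ∈ {−4, ..., 4}, then test f_x and f at those candidates.
  x = -4: f_y(-4, y) = -3*y**2 + 28*y - 53; no integer root y with |y| ≤ 4.
  x = -3: f_y(-3, y) = -3*y**2 + 24*y - 44; no integer root y with |y| ≤ 4.
  x = -2: f_y(-2, y) = -3*y**2 + 20*y - 33; vanishes at y ∈ {3}. (-2, 3): f_x = 0, f = 0 — SINGULAR.
  x = -1: f_y(-1, y) = -3*y**2 + 16*y - 20; vanishes at y ∈ {2}. (-1, 2): f_x = -7 ≠ 0.
  x = 0: f_y(0, y) = -3*y**2 + 12*y - 5; no integer root y with |y| ≤ 4.
  x = 1: f_y(1, y) = -3*y**2 + 8*y + 12; no integer root y with |y| ≤ 4.
  x = 2: f_y(2, y) = -3*y**2 + 4*y + 31; no integer root y with |y| ≤ 4.
  x = 3: f_y(3, y) = 52 - 3*y**2; no integer root y with |y| ≤ 4.
  x = 4: f_y(4, y) = -3*y**2 - 4*y + 75; no integer root y with |y| ≤ 4.
Only singular point on the grid: (-2, 3).
Classify: substitute x = -2 + u, y = 3 + v and expand: f = -u**3 + u**2*v - 2*u*v**2 - v**3 + v**2.
No constant or linear terms (consistent with a singular point). Quadratic part: v**2. Cubic part: -u**3 + u**2*v - 2*u*v**2 - v**3.
The quadratic part v**2 is a perfect square, so there is a single (double) tangent line v = 0, i.e. y = 3. Restricting the cubic part to that line (v = 0) leaves -u**3 ≠ 0, so f is not divisible by v and the branch is v² ≈ u**3 to lowest order — this is a cusp.
Classification: cusp.


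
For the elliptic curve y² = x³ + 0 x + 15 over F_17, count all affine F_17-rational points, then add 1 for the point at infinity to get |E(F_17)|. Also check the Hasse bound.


Affine points = {(0, 7), (0, 10), (1, 4), (1, 13), (3, 5), (3, 12), (5, 2), (5, 15), (7, 1), (7, 16), (8, 0), (9, 8), (9, 9), (12, 3), (12, 14), (13, 6), (13, 11)}; affine count = 17; |E(F_17)| = 18.

Discriminant check: Δ ∝ 4a³ + 27b² = 4·0³ + 27·15² = 4·0 + 27·225 ≡ 6 (mod 17). Nonzero ⇒ E is nonsingular.
For each x ∈ F_17, compute rhs = x³ + 0·x + 15 mod 17, then count y ∈ F_17 with y² ≡ rhs.
  x = 0: rhs = 15, matching y values: 7, 10 (2 points).
  x = 1: rhs = 16, matching y values: 4, 13 (2 points).
  x = 2: rhs = 6, matching y values: none (0 points).
  x = 3: rhs = 8, matching y values: 5, 12 (2 points).
  x = 4: rhs = 11, matching y values: none (0 points).
  x = 5: rhs = 4, matching y values: 2, 15 (2 points).
  x = 6: rhs = 10, matching y values: none (0 points).
  x = 7: rhs = 1, matching y values: 1, 16 (2 points).
  x = 8: rhs = 0, matching y values: 0 (1 points).
  x = 9: rhs = 13, matching y values: 8, 9 (2 points).
  x = 10: rhs = 12, matching y values: none (0 points).
  x = 11: rhs = 3, matching y values: none (0 points).
  x = 12: rhs = 9, matching y values: 3, 14 (2 points).
  x = 13: rhs = 2, matching y values: 6, 11 (2 points).
  x = 14: rhs = 5, matching y values: none (0 points).
  x = 15: rhs = 7, matching y values: none (0 points).
  x = 16: rhs = 14, matching y values: none (0 points).
Total affine count: 17.
Full point count |E(F_17)| = 17 + 1 = 18.
Hasse bound: |18 − (17+1)| = |0| = 0 ≤ 2√17 ≈ 8.2462 ✓.


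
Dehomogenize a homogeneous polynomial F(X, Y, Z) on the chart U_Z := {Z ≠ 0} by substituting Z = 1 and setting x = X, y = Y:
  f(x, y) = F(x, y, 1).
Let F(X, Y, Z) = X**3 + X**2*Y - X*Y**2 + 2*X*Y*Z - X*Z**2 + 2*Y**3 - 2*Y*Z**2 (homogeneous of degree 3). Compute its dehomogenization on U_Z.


f(x, y) = x**3 + x**2*y - x*y**2 + 2*x*y - x + 2*y**3 - 2*y

On U_Z we set Z = 1. Each monomial c·X^i·Y^j·Z^k in F becomes c·x^i·y^j·1^k = c·x^i·y^j.
Substituting Z = 1: F(X, Y, 1) = x**3 + x**2*y - x*y**2 + 2*x*y - x + 2*y**3 - 2*y.
Note: deg(f) ≤ deg(F) = 3; strict inequality happens when F is divisible by Z (lost terms).


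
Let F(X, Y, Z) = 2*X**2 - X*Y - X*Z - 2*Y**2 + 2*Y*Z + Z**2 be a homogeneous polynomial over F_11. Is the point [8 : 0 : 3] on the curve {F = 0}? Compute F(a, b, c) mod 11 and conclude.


F(8,0,3) ≡ 3 (mod 11); P is NOT on the curve.

Evaluate F(8, 0, 3) term-by-term (mod 11).
  2*X**2 ↦ 2·64·1·1 = 128
  -X*Y ↦ -1·8·0·1 = 0
  -X*Z ↦ -1·8·1·3 = -24
  -2*Y**2 ↦ -2·1·0·1 = 0
  2*Y*Z ↦ 2·1·0·3 = 0
  Z**2 ↦ 1·1·1·9 = 9
Sum: F(8, 0, 3) = (128) + (0) + (-24) + (0) + (0) + (9) = 113.
Reducing mod 11: 113 ≡ 3 (mod 11).
Since F(a, b, c) ≡ 3 ≠ 0 (mod 11), P does NOT lie on the curve.


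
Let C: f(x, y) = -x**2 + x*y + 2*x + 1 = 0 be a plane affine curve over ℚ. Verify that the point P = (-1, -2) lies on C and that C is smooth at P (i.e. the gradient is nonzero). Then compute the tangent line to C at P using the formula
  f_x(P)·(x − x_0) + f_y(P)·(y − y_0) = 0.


Tangent line at P: 2*x - y = 0.

Step 1: f(-1, -2) = 0, so P lies on C.
Step 2: partial derivatives
  f_x(x, y) = -2*x + y + 2, f_y(x, y) = x.
  f_x(P) = 2, f_y(P) = -1 (gradient nonzero, so P is smooth).
Step 3: tangent line at P: 2·(x − -1) + -1·(y − -2) = 0.
Expanding: 2*x - y = 0.


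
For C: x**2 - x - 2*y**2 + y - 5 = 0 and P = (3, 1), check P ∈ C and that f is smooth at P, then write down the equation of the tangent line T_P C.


Tangent line at P: 5*x - 3*y - 12 = 0.

Step 1: f(3, 1) = 0, so P lies on C.
Step 2: partial derivatives
  f_x(x, y) = 2*x - 1, f_y(x, y) = 1 - 4*y.
  f_x(P) = 5, f_y(P) = -3 (gradient nonzero, so P is smooth).
Step 3: tangent line at P: 5·(x − 3) + -3·(y − 1) = 0.
Expanding: 5*x - 3*y - 12 = 0.


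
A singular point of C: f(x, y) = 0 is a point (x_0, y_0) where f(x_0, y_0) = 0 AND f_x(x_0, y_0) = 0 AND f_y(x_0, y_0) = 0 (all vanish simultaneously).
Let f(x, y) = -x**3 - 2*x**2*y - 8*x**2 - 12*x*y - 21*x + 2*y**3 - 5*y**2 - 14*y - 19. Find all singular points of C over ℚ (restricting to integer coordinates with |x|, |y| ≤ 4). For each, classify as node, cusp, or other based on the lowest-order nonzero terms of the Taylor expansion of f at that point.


Singular points: {(-3, 1)}; classification: node.

Compute partial derivatives:
  f_x = -3*x**2 - 4*x*y - 16*x - 12*y - 21.
  f_y = -2*x**2 - 12*x + 6*y**2 - 10*y - 14.
Scan x_0 ∈ {−4, ..., 4}. For each x_0, f_y(x_0, y) is a polynomial in y; find its integer roots y ∈ {−4, ..., 4}, then test f_x and f at those candidates.
  x = -4: f_y(-4, y) = 6*y**2 - 10*y + 2; no integer root y with |y| ≤ 4.
  x = -3: f_y(-3, y) = 6*y**2 - 10*y + 4; vanishes at y ∈ {1}. (-3, 1): f_x = 0, f = 0 — SINGULAR.
  x = -2: f_y(-2, y) = 6*y**2 - 10*y + 2; no integer root y with |y| ≤ 4.
  x = -1: f_y(-1, y) = 6*y**2 - 10*y - 4; vanishes at y ∈ {2}. (-1, 2): f_x = -24 ≠ 0.
  x = 0: f_y(0, y) = 6*y**2 - 10*y - 14; no integer root y with |y| ≤ 4.
  x = 1: f_y(1, y) = 6*y**2 - 10*y - 28; no integer root y with |y| ≤ 4.
  x = 2: f_y(2, y) = 6*y**2 - 10*y - 46; no integer root y with |y| ≤ 4.
  x = 3: f_y(3, y) = 6*y**2 - 10*y - 68; no integer root y with |y| ≤ 4.
  x = 4: f_y(4, y) = 6*y**2 - 10*y - 94; no integer root y with |y| ≤ 4.
Only singular point on the grid: (-3, 1).
Classify: substitute x = -3 + u, y = 1 + v and expand: f = -u**3 - 2*u**2*v - u**2 + 2*v**3 + v**2.
No constant or linear terms (consistent with a singular point). Quadratic part: -u**2 + v**2. Cubic part: -u**3 - 2*u**2*v + 2*v**3.
The quadratic part v**2 - u**2 = (v − u)(v + u) splits into two distinct linear factors, so there are two distinct tangent lines y − 1 = ±(x − -3) — this is a node (ordinary double point).
Classification: node.


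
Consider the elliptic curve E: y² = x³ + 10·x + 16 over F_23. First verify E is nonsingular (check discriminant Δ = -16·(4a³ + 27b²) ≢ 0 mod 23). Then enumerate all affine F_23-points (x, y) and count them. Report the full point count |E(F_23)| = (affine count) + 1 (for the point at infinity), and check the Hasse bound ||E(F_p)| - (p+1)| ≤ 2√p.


Affine points = {(0, 4), (0, 19), (1, 2), (1, 21), (3, 2), (3, 21), (6, 4), (6, 19), (10, 9), (10, 14), (11, 10), (11, 13), (12, 1), (12, 22), (14, 5), (14, 18), (17, 4), (17, 19), (18, 5), (18, 18), (19, 2), (19, 21)}; affine count = 22; |E(F_23)| = 23.

Discriminant check: Δ ∝ 4a³ + 27b² = 4·10³ + 27·16² = 4·1000 + 27·256 ≡ 10 (mod 23). Nonzero ⇒ E is nonsingular.
For each x ∈ F_23, compute rhs = x³ + 10·x + 16 mod 23, then count y ∈ F_23 with y² ≡ rhs.
  x = 0: rhs = 16, matching y values: 4, 19 (2 points).
  x = 1: rhs = 4, matching y values: 2, 21 (2 points).
  x = 2: rhs = 21, matching y values: none (0 points).
  x = 3: rhs = 4, matching y values: 2, 21 (2 points).
  x = 4: rhs = 5, matching y values: none (0 points).
  x = 5: rhs = 7, matching y values: none (0 points).
  x = 6: rhs = 16, matching y values: 4, 19 (2 points).
  x = 7: rhs = 15, matching y values: none (0 points).
  x = 8: rhs = 10, matching y values: none (0 points).
  x = 9: rhs = 7, matching y values: none (0 points).
  x = 10: rhs = 12, matching y values: 9, 14 (2 points).
  x = 11: rhs = 8, matching y values: 10, 13 (2 points).
  x = 12: rhs = 1, matching y values: 1, 22 (2 points).
  x = 13: rhs = 20, matching y values: none (0 points).
  x = 14: rhs = 2, matching y values: 5, 18 (2 points).
  x = 15: rhs = 22, matching y values: none (0 points).
  x = 16: rhs = 17, matching y values: none (0 points).
  x = 17: rhs = 16, matching y values: 4, 19 (2 points).
  x = 18: rhs = 2, matching y values: 5, 18 (2 points).
  x = 19: rhs = 4, matching y values: 2, 21 (2 points).
  x = 20: rhs = 5, matching y values: none (0 points).
  x = 21: rhs = 11, matching y values: none (0 points).
  x = 22: rhs = 5, matching y values: none (0 points).
Total affine count: 22.
Full point count |E(F_23)| = 22 + 1 = 23.
Hasse bound: |23 − (23+1)| = |-1| = 1 ≤ 2√23 ≈ 9.5917 ✓.


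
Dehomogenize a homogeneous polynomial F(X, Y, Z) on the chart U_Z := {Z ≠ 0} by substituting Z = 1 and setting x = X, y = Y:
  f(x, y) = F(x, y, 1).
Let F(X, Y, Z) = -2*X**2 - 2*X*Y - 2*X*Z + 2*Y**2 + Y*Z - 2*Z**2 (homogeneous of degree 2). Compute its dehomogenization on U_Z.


f(x, y) = -2*x**2 - 2*x*y - 2*x + 2*y**2 + y - 2

On U_Z we set Z = 1. Each monomial c·X^i·Y^j·Z^k in F becomes c·x^i·y^j·1^k = c·x^i·y^j.
Substituting Z = 1: F(X, Y, 1) = -2*x**2 - 2*x*y - 2*x + 2*y**2 + y - 2.
Note: deg(f) ≤ deg(F) = 2; strict inequality happens when F is divisible by Z (lost terms).


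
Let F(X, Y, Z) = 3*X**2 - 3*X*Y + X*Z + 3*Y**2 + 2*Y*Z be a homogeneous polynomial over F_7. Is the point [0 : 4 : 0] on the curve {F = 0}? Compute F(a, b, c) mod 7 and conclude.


F(0,4,0) ≡ 6 (mod 7); P is NOT on the curve.

Evaluate F(0, 4, 0) term-by-term (mod 7).
  3*X**2 ↦ 3·0·1·1 = 0
  -3*X*Y ↦ -3·0·4·1 = 0
  X*Z ↦ 1·0·1·0 = 0
  3*Y**2 ↦ 3·1·16·1 = 48
  2*Y*Z ↦ 2·1·4·0 = 0
Sum: F(0, 4, 0) = (0) + (0) + (0) + (48) + (0) = 48.
Reducing mod 7: 48 ≡ 6 (mod 7).
Since F(a, b, c) ≡ 6 ≠ 0 (mod 7), P does NOT lie on the curve.


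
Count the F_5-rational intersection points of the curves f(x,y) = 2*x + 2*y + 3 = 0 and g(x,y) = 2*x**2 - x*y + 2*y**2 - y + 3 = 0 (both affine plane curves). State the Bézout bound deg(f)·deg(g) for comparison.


Common zeros: {(1, 0)}; count = 1; Bézout bound = 2.

deg(f) = 1, deg(g) = 2, so Bézout bound = 2.
Scan x ∈ F_5. For each x, list the y ∈ F_5 with f(x, y) ≡ 0 and those with g(x, y) ≡ 0 (mod 5); the common zeros in that column are the intersection.
  x = 0: f ≡ 0 at y ∈ {1}; g ≡ 0 at y ∈ ∅; common: ∅.
  x = 1: f ≡ 0 at y ∈ {0}; g ≡ 0 at y ∈ {0, 1}; common: {0}.
  x = 2: f ≡ 0 at y ∈ {4}; g ≡ 0 at y ∈ {1, 3}; common: ∅.
  x = 3: f ≡ 0 at y ∈ {3}; g ≡ 0 at y ∈ ∅; common: ∅.
  x = 4: f ≡ 0 at y ∈ {2}; g ≡ 0 at y ∈ {0}; common: ∅.
Collecting: common zeros = {(1, 0)}, so the count is 1.
Comparison with the Bézout bound: 1 ≤ 2 = deg(f)·deg(g), as expected for curves with no common component (the affine F_5-count falls short of the bound because intersections may lie at infinity, over extension fields, or carry multiplicity).


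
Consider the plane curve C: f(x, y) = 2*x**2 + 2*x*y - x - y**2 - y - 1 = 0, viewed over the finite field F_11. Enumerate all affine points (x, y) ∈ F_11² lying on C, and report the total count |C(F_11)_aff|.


Affine F_11-points: {(1, 0), (1, 1), (3, 7), (3, 9), (4, 1), (4, 6), (5, 0), (5, 9), (7, 6), (7, 7)}; count = 10.

For each of the 121 pairs (x, y) ∈ F_11², evaluate f(x, y) mod 11. Record the zeros.
  x = 0: [0↦10, 1↦8, 2↦4, 3↦9, 4↦1, 5↦2, 6↦1, 7↦9, 8↦4, 9↦8, 10↦10]  zeros at y ∈ ∅
  x = 1: [0↦0, 1↦0, 2↦9, 3↦5, 4↦10, 5↦2, 6↦3, 7↦2, 8↦10, 9↦5, 10↦9]  zeros at y ∈ {0, 1}
  x = 2: [0↦5, 1↦7, 2↦7, 3↦5, 4↦1, 5↦6, 6↦9, 7↦10, 8↦9, 9↦6, 10↦1]  zeros at y ∈ ∅
  x = 3: [0↦3, 1↦7, 2↦9, 3↦9, 4↦7, 5↦3, 6↦8, 7↦0, 8↦1, 9↦0, 10↦8]  zeros at y ∈ {7, 9}
  x = 4: [0↦5, 1↦0, 2↦4, 3↦6, 4↦6, 5↦4, 6↦0, 7↦5, 8↦8, 9↦9, 10↦8]  zeros at y ∈ {1, 6}
  x = 5: [0↦0, 1↦8, 2↦3, 3↦7, 4↦9, 5↦9, 6↦7, 7↦3, 8↦8, 9↦0, 10↦1]  zeros at y ∈ {0, 9}
  x = 6: [0↦10, 1↦9, 2↦6, 3↦1, 4↦5, 5↦7, 6↦7, 7↦5, 8↦1, 9↦6, 10↦9]  zeros at y ∈ ∅
  x = 7: [0↦2, 1↦3, 2↦2, 3↦10, 4↦5, 5↦9, 6↦0, 7↦0, 8↦9, 9↦5, 10↦10]  zeros at y ∈ {6, 7}
  x = 8: [0↦9, 1↦1, 2↦2, 3↦1, 4↦9, 5↦4, 6↦8, 7↦10, 8↦10, 9↦8, 10↦4]  zeros at y ∈ ∅
  x = 9: [0↦9, 1↦3, 2↦6, 3↦7, 4↦6, 5↦3, 6↦9, 7↦2, 8↦4, 9↦4, 10↦2]  zeros at y ∈ ∅
  x = 10: [0↦2, 1↦9, 2↦3, 3↦6, 4↦7, 5↦6, 6↦3, 7↦9, 8↦2, 9↦4, 10↦4]  zeros at y ∈ ∅
Collecting zeros: affine points = {(1, 0), (1, 1), (3, 7), (3, 9), (4, 1), (4, 6), (5, 0), (5, 9), (7, 6), (7, 7)}.
Total count |C(F_11)_aff| = 10.


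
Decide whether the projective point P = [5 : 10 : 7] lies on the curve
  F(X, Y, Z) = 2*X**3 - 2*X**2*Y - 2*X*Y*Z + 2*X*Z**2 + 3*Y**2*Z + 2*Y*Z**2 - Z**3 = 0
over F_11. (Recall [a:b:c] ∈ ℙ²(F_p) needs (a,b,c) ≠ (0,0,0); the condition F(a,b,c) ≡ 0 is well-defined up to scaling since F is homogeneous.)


F(5,10,7) ≡ 0 (mod 11); P is on the curve.

Evaluate F(5, 10, 7) term-by-term (mod 11).
  2*X**3 ↦ 2·125·1·1 = 250
  -2*X**2*Y ↦ -2·25·10·1 = -500
  -2*X*Y*Z ↦ -2·5·10·7 = -700
  2*X*Z**2 ↦ 2·5·1·49 = 490
  3*Y**2*Z ↦ 3·1·100·7 = 2100
  2*Y*Z**2 ↦ 2·1·10·49 = 980
  -Z**3 ↦ -1·1·1·343 = -343
Sum: F(5, 10, 7) = (250) + (-500) + (-700) + (490) + (2100) + (980) + (-343) = 2277.
Reducing mod 11: 2277 ≡ 0 (mod 11).
Since F(a, b, c) ≡ 0 (mod 11), P lies on the curve.


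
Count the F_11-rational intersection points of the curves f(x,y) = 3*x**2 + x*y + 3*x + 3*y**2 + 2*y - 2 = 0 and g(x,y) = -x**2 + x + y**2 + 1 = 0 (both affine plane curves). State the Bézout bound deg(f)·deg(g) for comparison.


Common zeros: {(10, 10)}; count = 1; Bézout bound = 4.

deg(f) = 2, deg(g) = 2, so Bézout bound = 4.
Scan x ∈ F_11. For each x, list the y ∈ F_11 with f(x, y) ≡ 0 and those with g(x, y) ≡ 0 (mod 11); the common zeros in that column are the intersection.
  x = 0: f ≡ 0 at y ∈ ∅; g ≡ 0 at y ∈ ∅; common: ∅.
  x = 1: f ≡ 0 at y ∈ {2, 8}; g ≡ 0 at y ∈ ∅; common: ∅.
  x = 2: f ≡ 0 at y ∈ {3}; g ≡ 0 at y ∈ {1, 10}; common: ∅.
  x = 3: f ≡ 0 at y ∈ ∅; g ≡ 0 at y ∈ {4, 7}; common: ∅.
  x = 4: f ≡ 0 at y ∈ {10}; g ≡ 0 at y ∈ {0}; common: ∅.
  x = 5: f ≡ 0 at y ∈ {0, 5}; g ≡ 0 at y ∈ ∅; common: ∅.
  x = 6: f ≡ 0 at y ∈ ∅; g ≡ 0 at y ∈ ∅; common: ∅.
  x = 7: f ≡ 0 at y ∈ {3, 5}; g ≡ 0 at y ∈ ∅; common: ∅.
  x = 8: f ≡ 0 at y ∈ ∅; g ≡ 0 at y ∈ {0}; common: ∅.
  x = 9: f ≡ 0 at y ∈ ∅; g ≡ 0 at y ∈ {4, 7}; common: ∅.
  x = 10: f ≡ 0 at y ∈ {8, 10}; g ≡ 0 at y ∈ {1, 10}; common: {10}.
Collecting: common zeros = {(10, 10)}, so the count is 1.
Comparison with the Bézout bound: 1 ≤ 4 = deg(f)·deg(g), as expected for curves with no common component (the affine F_11-count falls short of the bound because intersections may lie at infinity, over extension fields, or carry multiplicity).


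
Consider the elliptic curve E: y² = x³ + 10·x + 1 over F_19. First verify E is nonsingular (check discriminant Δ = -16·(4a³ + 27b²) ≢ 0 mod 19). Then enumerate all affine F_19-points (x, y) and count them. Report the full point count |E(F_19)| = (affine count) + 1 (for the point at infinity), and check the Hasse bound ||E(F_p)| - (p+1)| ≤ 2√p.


Affine points = {(0, 1), (0, 18), (3, 1), (3, 18), (5, 9), (5, 10), (6, 7), (6, 12), (8, 2), (8, 17), (11, 6), (11, 13), (12, 5), (12, 14), (14, 4), (14, 15), (15, 7), (15, 12), (16, 1), (16, 18), (17, 7), (17, 12), (18, 3), (18, 16)}; affine count = 24; |E(F_19)| = 25.

Discriminant check: Δ ∝ 4a³ + 27b² = 4·10³ + 27·1² = 4·1000 + 27·1 ≡ 18 (mod 19). Nonzero ⇒ E is nonsingular.
For each x ∈ F_19, compute rhs = x³ + 10·x + 1 mod 19, then count y ∈ F_19 with y² ≡ rhs.
  x = 0: rhs = 1, matching y values: 1, 18 (2 points).
  x = 1: rhs = 12, matching y values: none (0 points).
  x = 2: rhs = 10, matching y values: none (0 points).
  x = 3: rhs = 1, matching y values: 1, 18 (2 points).
  x = 4: rhs = 10, matching y values: none (0 points).
  x = 5: rhs = 5, matching y values: 9, 10 (2 points).
  x = 6: rhs = 11, matching y values: 7, 12 (2 points).
  x = 7: rhs = 15, matching y values: none (0 points).
  x = 8: rhs = 4, matching y values: 2, 17 (2 points).
  x = 9: rhs = 3, matching y values: none (0 points).
  x = 10: rhs = 18, matching y values: none (0 points).
  x = 11: rhs = 17, matching y values: 6, 13 (2 points).
  x = 12: rhs = 6, matching y values: 5, 14 (2 points).
  x = 13: rhs = 10, matching y values: none (0 points).
  x = 14: rhs = 16, matching y values: 4, 15 (2 points).
  x = 15: rhs = 11, matching y values: 7, 12 (2 points).
  x = 16: rhs = 1, matching y values: 1, 18 (2 points).
  x = 17: rhs = 11, matching y values: 7, 12 (2 points).
  x = 18: rhs = 9, matching y values: 3, 16 (2 points).
Total affine count: 24.
Full point count |E(F_19)| = 24 + 1 = 25.
Hasse bound: |25 − (19+1)| = |5| = 5 ≤ 2√19 ≈ 8.7178 ✓.


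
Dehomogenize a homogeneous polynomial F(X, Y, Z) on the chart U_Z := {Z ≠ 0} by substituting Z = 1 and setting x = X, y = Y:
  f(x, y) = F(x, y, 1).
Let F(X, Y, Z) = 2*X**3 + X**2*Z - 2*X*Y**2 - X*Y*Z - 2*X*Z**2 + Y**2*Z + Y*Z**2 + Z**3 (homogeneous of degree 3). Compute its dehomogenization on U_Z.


f(x, y) = 2*x**3 + x**2 - 2*x*y**2 - x*y - 2*x + y**2 + y + 1

On U_Z we set Z = 1. Each monomial c·X^i·Y^j·Z^k in F becomes c·x^i·y^j·1^k = c·x^i·y^j.
Substituting Z = 1: F(X, Y, 1) = 2*x**3 + x**2 - 2*x*y**2 - x*y - 2*x + y**2 + y + 1.
Note: deg(f) ≤ deg(F) = 3; strict inequality happens when F is divisible by Z (lost terms).


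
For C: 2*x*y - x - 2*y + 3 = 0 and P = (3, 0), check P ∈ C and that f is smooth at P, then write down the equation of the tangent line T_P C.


Tangent line at P: -x + 4*y + 3 = 0.

Step 1: f(3, 0) = 0, so P lies on C.
Step 2: partial derivatives
  f_x(x, y) = 2*y - 1, f_y(x, y) = 2*x - 2.
  f_x(P) = -1, f_y(P) = 4 (gradient nonzero, so P is smooth).
Step 3: tangent line at P: -1·(x − 3) + 4·(y − 0) = 0.
Expanding: -x + 4*y + 3 = 0.


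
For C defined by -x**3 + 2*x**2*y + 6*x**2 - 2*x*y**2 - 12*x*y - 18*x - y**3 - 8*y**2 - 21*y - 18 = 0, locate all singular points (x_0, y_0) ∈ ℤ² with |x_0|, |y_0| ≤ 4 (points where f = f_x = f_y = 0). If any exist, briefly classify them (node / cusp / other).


Singular points: {(0, -3)}; classification: cusp.

Compute partial derivatives:
  f_x = -3*x**2 + 4*x*y + 12*x - 2*y**2 - 12*y - 18.
  f_y = 2*x**2 - 4*x*y - 12*x - 3*y**2 - 16*y - 21.
Scan x_0 ∈ {−4, ..., 4}. For each x_0, f_y(x_0, y) is a polynomial in y; find its integer roots y ∈ {−4, ..., 4}, then test f_x and f at those candidates.
  x = -4: f_y(-4, y) = 59 - 3*y**2; no integer root y with |y| ≤ 4.
  x = -3: f_y(-3, y) = -3*y**2 - 4*y + 33; no integer root y with |y| ≤ 4.
  x = -2: f_y(-2, y) = -3*y**2 - 8*y + 11; vanishes at y ∈ {1}. (-2, 1): f_x = -76 ≠ 0.
  x = -1: f_y(-1, y) = -3*y**2 - 12*y - 7; no integer root y with |y| ≤ 4.
  x = 0: f_y(0, y) = -3*y**2 - 16*y - 21; vanishes at y ∈ {-3}. (0, -3): f_x = 0, f = 0 — SINGULAR.
  x = 1: f_y(1, y) = -3*y**2 - 20*y - 31; no integer root y with |y| ≤ 4.
  x = 2: f_y(2, y) = -3*y**2 - 24*y - 37; no integer root y with |y| ≤ 4.
  x = 3: f_y(3, y) = -3*y**2 - 28*y - 39; no integer root y with |y| ≤ 4.
  x = 4: f_y(4, y) = -3*y**2 - 32*y - 37; no integer root y with |y| ≤ 4.
Only singular point on the grid: (0, -3).
Classify: substitute x = 0 + u, y = -3 + v and expand: f = -u**3 + 2*u**2*v - 2*u*v**2 - v**3 + v**2.
No constant or linear terms (consistent with a singular point). Quadratic part: v**2. Cubic part: -u**3 + 2*u**2*v - 2*u*v**2 - v**3.
The quadratic part v**2 is a perfect square, so there is a single (double) tangent line v = 0, i.e. y = -3. Restricting the cubic part to that line (v = 0) leaves -u**3 ≠ 0, so f is not divisible by v and the branch is v² ≈ u**3 to lowest order — this is a cusp.
Classification: cusp.


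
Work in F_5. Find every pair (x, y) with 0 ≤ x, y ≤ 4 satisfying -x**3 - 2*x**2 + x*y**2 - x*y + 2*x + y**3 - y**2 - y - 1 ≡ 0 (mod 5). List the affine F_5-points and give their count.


Affine F_5-points: {(2, 4), (3, 0), (3, 4), (4, 1), (4, 3)}; count = 5.

For each of the 25 pairs (x, y) ∈ F_5², evaluate f(x, y) mod 5. Record the zeros.
  x = 0: [0↦4, 1↦3, 2↦1, 3↦4, 4↦3]  zeros at y ∈ ∅
  x = 1: [0↦3, 1↦2, 2↦2, 3↦4, 4↦4]  zeros at y ∈ ∅
  x = 2: [0↦2, 1↦1, 2↦3, 3↦4, 4↦0]  zeros at y ∈ {4}
  x = 3: [0↦0, 1↦4, 2↦3, 3↦3, 4↦0]  zeros at y ∈ {0, 4}
  x = 4: [0↦1, 1↦0, 2↦1, 3↦0, 4↦3]  zeros at y ∈ {1, 3}
Collecting zeros: affine points = {(2, 4), (3, 0), (3, 4), (4, 1), (4, 3)}.
Total count |C(F_5)_aff| = 5.


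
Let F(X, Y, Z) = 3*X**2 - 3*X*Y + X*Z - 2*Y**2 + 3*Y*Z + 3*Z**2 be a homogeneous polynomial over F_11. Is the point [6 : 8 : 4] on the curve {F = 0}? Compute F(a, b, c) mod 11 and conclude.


F(6,8,4) ≡ 4 (mod 11); P is NOT on the curve.

Evaluate F(6, 8, 4) term-by-term (mod 11).
  3*X**2 ↦ 3·36·1·1 = 108
  -3*X*Y ↦ -3·6·8·1 = -144
  X*Z ↦ 1·6·1·4 = 24
  -2*Y**2 ↦ -2·1·64·1 = -128
  3*Y*Z ↦ 3·1·8·4 = 96
  3*Z**2 ↦ 3·1·1·16 = 48
Sum: F(6, 8, 4) = (108) + (-144) + (24) + (-128) + (96) + (48) = 4.
Reducing mod 11: 4 ≡ 4 (mod 11).
Since F(a, b, c) ≡ 4 ≠ 0 (mod 11), P does NOT lie on the curve.


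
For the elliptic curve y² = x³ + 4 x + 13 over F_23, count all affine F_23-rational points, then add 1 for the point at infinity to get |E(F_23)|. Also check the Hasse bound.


Affine points = {(0, 6), (0, 17), (1, 8), (1, 15), (2, 11), (2, 12), (3, 11), (3, 12), (4, 1), (4, 22), (6, 0), (7, 4), (7, 19), (10, 8), (10, 15), (11, 10), (11, 13), (12, 8), (12, 15), (13, 10), (13, 13), (17, 7), (17, 16), (18, 11), (18, 12), (19, 5), (19, 18), (22, 10), (22, 13)}; affine count = 29; |E(F_23)| = 30.

Discriminant check: Δ ∝ 4a³ + 27b² = 4·4³ + 27·13² = 4·64 + 27·169 ≡ 12 (mod 23). Nonzero ⇒ E is nonsingular.
For each x ∈ F_23, compute rhs = x³ + 4·x + 13 mod 23, then count y ∈ F_23 with y² ≡ rhs.
  x = 0: rhs = 13, matching y values: 6, 17 (2 points).
  x = 1: rhs = 18, matching y values: 8, 15 (2 points).
  x = 2: rhs = 6, matching y values: 11, 12 (2 points).
  x = 3: rhs = 6, matching y values: 11, 12 (2 points).
  x = 4: rhs = 1, matching y values: 1, 22 (2 points).
  x = 5: rhs = 20, matching y values: none (0 points).
  x = 6: rhs = 0, matching y values: 0 (1 points).
  x = 7: rhs = 16, matching y values: 4, 19 (2 points).
  x = 8: rhs = 5, matching y values: none (0 points).
  x = 9: rhs = 19, matching y values: none (0 points).
  x = 10: rhs = 18, matching y values: 8, 15 (2 points).
  x = 11: rhs = 8, matching y values: 10, 13 (2 points).
  x = 12: rhs = 18, matching y values: 8, 15 (2 points).
  x = 13: rhs = 8, matching y values: 10, 13 (2 points).
  x = 14: rhs = 7, matching y values: none (0 points).
  x = 15: rhs = 21, matching y values: none (0 points).
  x = 16: rhs = 10, matching y values: none (0 points).
  x = 17: rhs = 3, matching y values: 7, 16 (2 points).
  x = 18: rhs = 6, matching y values: 11, 12 (2 points).
  x = 19: rhs = 2, matching y values: 5, 18 (2 points).
  x = 20: rhs = 20, matching y values: none (0 points).
  x = 21: rhs = 20, matching y values: none (0 points).
  x = 22: rhs = 8, matching y values: 10, 13 (2 points).
Total affine count: 29.
Full point count |E(F_23)| = 29 + 1 = 30.
Hasse bound: |30 − (23+1)| = |6| = 6 ≤ 2√23 ≈ 9.5917 ✓.


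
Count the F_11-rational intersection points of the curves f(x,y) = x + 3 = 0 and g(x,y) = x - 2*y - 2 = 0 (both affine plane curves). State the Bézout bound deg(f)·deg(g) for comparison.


Common zeros: {(8, 3)}; count = 1; Bézout bound = 1.

deg(f) = 1, deg(g) = 1, so Bézout bound = 1.
Scan x ∈ F_11. For each x, list the y ∈ F_11 with f(x, y) ≡ 0 and those with g(x, y) ≡ 0 (mod 11); the common zeros in that column are the intersection.
  x = 0: f ≡ 0 at y ∈ ∅; g ≡ 0 at y ∈ {10}; common: ∅.
  x = 1: f ≡ 0 at y ∈ ∅; g ≡ 0 at y ∈ {5}; common: ∅.
  x = 2: f ≡ 0 at y ∈ ∅; g ≡ 0 at y ∈ {0}; common: ∅.
  x = 3: f ≡ 0 at y ∈ ∅; g ≡ 0 at y ∈ {6}; common: ∅.
  x = 4: f ≡ 0 at y ∈ ∅; g ≡ 0 at y ∈ {1}; common: ∅.
  x = 5: f ≡ 0 at y ∈ ∅; g ≡ 0 at y ∈ {7}; common: ∅.
  x = 6: f ≡ 0 at y ∈ ∅; g ≡ 0 at y ∈ {2}; common: ∅.
  x = 7: f ≡ 0 at y ∈ ∅; g ≡ 0 at y ∈ {8}; common: ∅.
  x = 8: f ≡ 0 at y ∈ {0, 1, 2, 3, 4, 5, 6, 7, 8, 9, 10}; g ≡ 0 at y ∈ {3}; common: {3}.
  x = 9: f ≡ 0 at y ∈ ∅; g ≡ 0 at y ∈ {9}; common: ∅.
  x = 10: f ≡ 0 at y ∈ ∅; g ≡ 0 at y ∈ {4}; common: ∅.
Collecting: common zeros = {(8, 3)}, so the count is 1.
Comparison with the Bézout bound: 1 ≤ 1 = deg(f)·deg(g), as expected for curves with no common component (the bound is attained).


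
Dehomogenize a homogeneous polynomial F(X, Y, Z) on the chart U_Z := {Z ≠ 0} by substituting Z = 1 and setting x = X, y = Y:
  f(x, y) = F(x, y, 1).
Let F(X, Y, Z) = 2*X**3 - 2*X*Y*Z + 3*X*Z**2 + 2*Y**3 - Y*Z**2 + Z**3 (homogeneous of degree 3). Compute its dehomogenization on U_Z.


f(x, y) = 2*x**3 - 2*x*y + 3*x + 2*y**3 - y + 1

On U_Z we set Z = 1. Each monomial c·X^i·Y^j·Z^k in F becomes c·x^i·y^j·1^k = c·x^i·y^j.
Substituting Z = 1: F(X, Y, 1) = 2*x**3 - 2*x*y + 3*x + 2*y**3 - y + 1.
Note: deg(f) ≤ deg(F) = 3; strict inequality happens when F is divisible by Z (lost terms).


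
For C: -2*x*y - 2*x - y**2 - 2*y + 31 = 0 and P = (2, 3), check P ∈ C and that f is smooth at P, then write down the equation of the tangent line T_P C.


Tangent line at P: -8*x - 12*y + 52 = 0.

Step 1: f(2, 3) = 0, so P lies on C.
Step 2: partial derivatives
  f_x(x, y) = -2*y - 2, f_y(x, y) = -2*x - 2*y - 2.
  f_x(P) = -8, f_y(P) = -12 (gradient nonzero, so P is smooth).
Step 3: tangent line at P: -8·(x − 2) + -12·(y − 3) = 0.
Expanding: -8*x - 12*y + 52 = 0.


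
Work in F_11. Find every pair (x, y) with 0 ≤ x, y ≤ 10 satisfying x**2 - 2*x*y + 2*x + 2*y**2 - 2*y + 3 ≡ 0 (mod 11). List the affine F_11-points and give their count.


Affine F_11-points: {(1, 4), (1, 9), (2, 0), (2, 3), (4, 7), (4, 9), (5, 2), (5, 4), (7, 0), (7, 8), (8, 2), (8, 7)}; count = 12.

For each of the 121 pairs (x, y) ∈ F_11², evaluate f(x, y) mod 11. Record the zeros.
  x = 0: [0↦3, 1↦3, 2↦7, 3↦4, 4↦5, 5↦10, 6↦8, 7↦10, 8↦5, 9↦4, 10↦7]  zeros at y ∈ ∅
  x = 1: [0↦6, 1↦4, 2↦6, 3↦1, 4↦0, 5↦3, 6↦10, 7↦10, 8↦3, 9↦0, 10↦1]  zeros at y ∈ {4, 9}
  x = 2: [0↦0, 1↦7, 2↦7, 3↦0, 4↦8, 5↦9, 6↦3, 7↦1, 8↦3, 9↦9, 10↦8]  zeros at y ∈ {0, 3}
  x = 3: [0↦7, 1↦1, 2↦10, 3↦1, 4↦7, 5↦6, 6↦9, 7↦5, 8↦5, 9↦9, 10↦6]  zeros at y ∈ ∅
  x = 4: [0↦5, 1↦8, 2↦4, 3↦4, 4↦8, 5↦5, 6↦6, 7↦0, 8↦9, 9↦0, 10↦6]  zeros at y ∈ {7, 9}
  x = 5: [0↦5, 1↦6, 2↦0, 3↦9, 4↦0, 5↦6, 6↦5, 7↦8, 8↦4, 9↦4, 10↦8]  zeros at y ∈ {2, 4}
  x = 6: [0↦7, 1↦6, 2↦9, 3↦5, 4↦5, 5↦9, 6↦6, 7↦7, 8↦1, 9↦10, 10↦1]  zeros at y ∈ ∅
  x = 7: [0↦0, 1↦8, 2↦9, 3↦3, 4↦1, 5↦3, 6↦9, 7↦8, 8↦0, 9↦7, 10↦7]  zeros at y ∈ {0, 8}
  x = 8: [0↦6, 1↦1, 2↦0, 3↦3, 4↦10, 5↦10, 6↦3, 7↦0, 8↦1, 9↦6, 10↦4]  zeros at y ∈ {2, 7}
  x = 9: [0↦3, 1↦7, 2↦4, 3↦5, 4↦10, 5↦8, 6↦10, 7↦5, 8↦4, 9↦7, 10↦3]  zeros at y ∈ ∅
  x = 10: [0↦2, 1↦4, 2↦10, 3↦9, 4↦1, 5↦8, 6↦8, 7↦1, 8↦9, 9↦10, 10↦4]  zeros at y ∈ ∅
Collecting zeros: affine points = {(1, 4), (1, 9), (2, 0), (2, 3), (4, 7), (4, 9), (5, 2), (5, 4), (7, 0), (7, 8), (8, 2), (8, 7)}.
Total count |C(F_11)_aff| = 12.
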